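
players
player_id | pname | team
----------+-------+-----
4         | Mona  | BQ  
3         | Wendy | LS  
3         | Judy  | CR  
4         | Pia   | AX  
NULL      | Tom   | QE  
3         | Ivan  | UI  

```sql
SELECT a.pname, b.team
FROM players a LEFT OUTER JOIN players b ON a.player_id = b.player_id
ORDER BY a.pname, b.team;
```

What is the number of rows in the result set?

LEFT JOIN keeps every row from `players a`; unmatched rows get NULL for `players b`'s columns.
Matching on a.player_id = b.player_id. A NULL in a compared column never satisfies the condition.
- a row (player_id=4): matches 2 b row(s) → 2 output row(s).
- a row (player_id=3): matches 3 b row(s) → 3 output row(s).
- a row (player_id=3): matches 3 b row(s) → 3 output row(s).
- a row (player_id=4): matches 2 b row(s) → 2 output row(s).
- a row (player_id=NULL): no match → kept, b columns NULL.
- a row (player_id=3): matches 3 b row(s) → 3 output row(s).
Total: 13 matched + 1 padded = 14 rows.

14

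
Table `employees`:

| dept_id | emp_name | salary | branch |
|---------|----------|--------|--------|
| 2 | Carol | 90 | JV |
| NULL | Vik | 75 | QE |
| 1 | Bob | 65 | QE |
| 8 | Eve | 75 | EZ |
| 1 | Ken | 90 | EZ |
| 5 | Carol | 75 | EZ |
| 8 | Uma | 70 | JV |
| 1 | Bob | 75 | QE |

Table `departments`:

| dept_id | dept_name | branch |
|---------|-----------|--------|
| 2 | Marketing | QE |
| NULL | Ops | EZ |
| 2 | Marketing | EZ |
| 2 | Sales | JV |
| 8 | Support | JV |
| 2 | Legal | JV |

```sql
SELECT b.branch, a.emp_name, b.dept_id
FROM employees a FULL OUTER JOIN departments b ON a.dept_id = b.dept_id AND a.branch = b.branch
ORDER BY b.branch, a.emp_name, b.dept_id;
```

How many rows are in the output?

12

FULL OUTER JOIN keeps every row from both sides; unmatched rows get NULL for the other side's columns.
Matching on a.dept_id = b.dept_id AND a.branch = b.branch. A NULL in a compared column never satisfies the condition.
- dept_id=2, branch=JV: 2 matching b row(s), so 2 row(s) emitted.
- dept_id=NULL, branch=QE: no b row matches, row kept with b columns NULL.
- dept_id=1, branch=QE: no b row matches, row kept with b columns NULL.
- dept_id=8, branch=EZ: no b row matches, row kept with b columns NULL.
- dept_id=1, branch=EZ: no b row matches, row kept with b columns NULL.
- dept_id=5, branch=EZ: no b row matches, row kept with b columns NULL.
- dept_id=8, branch=JV: 1 matching b row(s), so 1 row(s) emitted.
- dept_id=1, branch=QE: no b row matches, row kept with b columns NULL.
- plus 3 unmatched b row(s), each kept with NULL a columns.
Total: 3 matched + 9 padded = 12 rows.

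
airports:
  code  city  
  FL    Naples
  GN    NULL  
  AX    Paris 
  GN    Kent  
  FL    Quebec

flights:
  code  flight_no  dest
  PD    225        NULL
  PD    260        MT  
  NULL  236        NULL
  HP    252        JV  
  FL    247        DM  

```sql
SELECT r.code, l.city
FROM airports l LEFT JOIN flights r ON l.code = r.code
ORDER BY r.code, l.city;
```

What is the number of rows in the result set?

5

LEFT JOIN keeps every row from `airports`; unmatched rows get NULL for `flights`'s columns.
Matching on l.code = r.code. A NULL in a compared column never satisfies the condition.
- l row (code=FL): matches 1 r row(s) → 1 output row(s).
- l row (code=GN): no match → kept, r columns NULL.
- l row (code=AX): no match → kept, r columns NULL.
- l row (code=GN): no match → kept, r columns NULL.
- l row (code=FL): matches 1 r row(s) → 1 output row(s).
Total: 2 matched + 3 padded = 5 rows.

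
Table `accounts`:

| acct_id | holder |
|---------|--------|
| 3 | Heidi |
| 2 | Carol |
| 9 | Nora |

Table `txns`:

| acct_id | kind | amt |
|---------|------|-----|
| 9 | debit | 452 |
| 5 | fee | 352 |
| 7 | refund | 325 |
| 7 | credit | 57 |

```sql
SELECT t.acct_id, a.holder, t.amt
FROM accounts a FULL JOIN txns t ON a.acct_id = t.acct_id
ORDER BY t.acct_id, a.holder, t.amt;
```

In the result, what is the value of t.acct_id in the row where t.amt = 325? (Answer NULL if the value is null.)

FULL OUTER JOIN keeps every row from both sides; unmatched rows get NULL for the other side's columns.
Matching on a.acct_id = t.acct_id.
- acct_id=3: no t row matches, row kept with t columns NULL.
- acct_id=2: no t row matches, row kept with t columns NULL.
- acct_id=9: 1 matching t row(s), so 1 row(s) emitted.
- 3 row(s) from t found no a partner → padded with NULL.

7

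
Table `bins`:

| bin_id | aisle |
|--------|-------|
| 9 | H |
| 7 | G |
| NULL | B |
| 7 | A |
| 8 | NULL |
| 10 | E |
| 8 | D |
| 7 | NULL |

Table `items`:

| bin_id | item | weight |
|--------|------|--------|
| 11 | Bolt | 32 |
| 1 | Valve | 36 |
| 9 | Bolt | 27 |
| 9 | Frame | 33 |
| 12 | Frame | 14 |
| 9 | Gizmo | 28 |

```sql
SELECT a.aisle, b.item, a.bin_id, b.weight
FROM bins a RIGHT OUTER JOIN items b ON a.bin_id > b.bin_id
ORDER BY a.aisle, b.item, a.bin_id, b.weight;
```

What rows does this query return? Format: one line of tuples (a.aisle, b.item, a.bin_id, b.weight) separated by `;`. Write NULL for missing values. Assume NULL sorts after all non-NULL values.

RIGHT JOIN keeps every row from `items`; unmatched rows get NULL for `bins`'s columns.
Matching on a.bin_id > b.bin_id. A NULL in a compared column never satisfies the condition.
Matched pairs: 10; unmatched b rows kept: 2.

(A, Valve, 7, 36); (D, Valve, 8, 36); (E, Bolt, 10, 27); (E, Frame, 10, 33); (E, Gizmo, 10, 28); (E, Valve, 10, 36); (G, Valve, 7, 36); (H, Valve, 9, 36); (NULL, Bolt, NULL, 32); (NULL, Frame, NULL, 14); (NULL, Valve, 7, 36); (NULL, Valve, 8, 36)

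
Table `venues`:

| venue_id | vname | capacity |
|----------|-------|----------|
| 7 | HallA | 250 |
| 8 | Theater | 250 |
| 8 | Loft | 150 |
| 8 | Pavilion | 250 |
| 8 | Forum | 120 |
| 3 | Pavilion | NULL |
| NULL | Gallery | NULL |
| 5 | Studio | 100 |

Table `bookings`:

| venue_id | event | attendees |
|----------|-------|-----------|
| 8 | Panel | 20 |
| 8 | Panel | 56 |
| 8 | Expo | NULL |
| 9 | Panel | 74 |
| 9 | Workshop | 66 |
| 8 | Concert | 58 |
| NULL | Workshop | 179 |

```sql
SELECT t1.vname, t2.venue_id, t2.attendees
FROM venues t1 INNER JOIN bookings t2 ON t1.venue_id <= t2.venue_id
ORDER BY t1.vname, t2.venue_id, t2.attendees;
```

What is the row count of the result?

INNER JOIN keeps only pairs where the ON condition holds.
Matching on t1.venue_id <= t2.venue_id. A NULL in a compared column never satisfies the condition.
Matched pairs: 42.
Total: 42 rows.

42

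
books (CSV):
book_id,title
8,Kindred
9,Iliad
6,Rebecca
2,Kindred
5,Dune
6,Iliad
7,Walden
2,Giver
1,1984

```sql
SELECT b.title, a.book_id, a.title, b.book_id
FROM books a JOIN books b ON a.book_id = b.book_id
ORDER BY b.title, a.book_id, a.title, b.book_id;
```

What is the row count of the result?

13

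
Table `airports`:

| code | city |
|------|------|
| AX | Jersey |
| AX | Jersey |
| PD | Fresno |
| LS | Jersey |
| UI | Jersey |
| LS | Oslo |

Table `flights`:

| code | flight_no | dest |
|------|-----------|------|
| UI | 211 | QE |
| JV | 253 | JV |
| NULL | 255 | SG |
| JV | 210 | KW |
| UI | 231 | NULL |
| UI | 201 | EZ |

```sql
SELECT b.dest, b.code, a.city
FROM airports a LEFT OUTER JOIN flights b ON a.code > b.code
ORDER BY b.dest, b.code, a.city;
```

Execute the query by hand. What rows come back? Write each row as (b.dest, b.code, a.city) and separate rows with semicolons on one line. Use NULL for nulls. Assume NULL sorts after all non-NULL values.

(JV, JV, Fresno); (JV, JV, Jersey); (JV, JV, Jersey); (JV, JV, Oslo); (KW, JV, Fresno); (KW, JV, Jersey); (KW, JV, Jersey); (KW, JV, Oslo); (NULL, NULL, Jersey); (NULL, NULL, Jersey)

LEFT JOIN keeps every row from `airports`; unmatched rows get NULL for `flights`'s columns.
Matching on a.code > b.code. A NULL in a compared column never satisfies the condition.
Matched pairs: 8; unmatched a rows kept: 2.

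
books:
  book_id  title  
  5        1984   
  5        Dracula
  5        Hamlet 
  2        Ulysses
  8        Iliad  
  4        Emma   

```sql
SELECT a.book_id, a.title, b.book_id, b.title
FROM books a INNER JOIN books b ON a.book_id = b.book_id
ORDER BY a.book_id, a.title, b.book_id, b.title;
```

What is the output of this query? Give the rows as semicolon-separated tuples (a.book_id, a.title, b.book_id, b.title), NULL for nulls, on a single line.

(2, Ulysses, 2, Ulysses); (4, Emma, 4, Emma); (5, 1984, 5, 1984); (5, 1984, 5, Dracula); (5, 1984, 5, Hamlet); (5, Dracula, 5, 1984); (5, Dracula, 5, Dracula); (5, Dracula, 5, Hamlet); (5, Hamlet, 5, 1984); (5, Hamlet, 5, Dracula); (5, Hamlet, 5, Hamlet); (8, Iliad, 8, Iliad)

INNER JOIN keeps only pairs where the ON condition holds.
Matching on a.book_id = b.book_id.
Matched pairs: 12.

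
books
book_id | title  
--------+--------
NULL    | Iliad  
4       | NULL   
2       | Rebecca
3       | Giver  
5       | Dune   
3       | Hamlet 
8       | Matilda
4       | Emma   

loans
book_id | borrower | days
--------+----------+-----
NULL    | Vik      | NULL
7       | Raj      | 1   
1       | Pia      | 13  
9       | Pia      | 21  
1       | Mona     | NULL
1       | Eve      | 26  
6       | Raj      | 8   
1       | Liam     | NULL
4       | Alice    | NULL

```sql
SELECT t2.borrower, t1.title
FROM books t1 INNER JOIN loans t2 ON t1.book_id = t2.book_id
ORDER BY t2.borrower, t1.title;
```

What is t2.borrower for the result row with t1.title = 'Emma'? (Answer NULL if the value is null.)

INNER JOIN keeps only pairs where the ON condition holds.
Matching on t1.book_id = t2.book_id. A NULL in a compared column never satisfies the condition.
- book_id=NULL: no matching t2 row, dropped.
- book_id=4: 1 matching t2 row(s), so 1 row(s) emitted.
- book_id=2: no matching t2 row, dropped.
- book_id=3: no matching t2 row, dropped.
- book_id=5: no matching t2 row, dropped.
- book_id=3: no matching t2 row, dropped.
- book_id=8: no matching t2 row, dropped.
- book_id=4: 1 matching t2 row(s), so 1 row(s) emitted.

Alice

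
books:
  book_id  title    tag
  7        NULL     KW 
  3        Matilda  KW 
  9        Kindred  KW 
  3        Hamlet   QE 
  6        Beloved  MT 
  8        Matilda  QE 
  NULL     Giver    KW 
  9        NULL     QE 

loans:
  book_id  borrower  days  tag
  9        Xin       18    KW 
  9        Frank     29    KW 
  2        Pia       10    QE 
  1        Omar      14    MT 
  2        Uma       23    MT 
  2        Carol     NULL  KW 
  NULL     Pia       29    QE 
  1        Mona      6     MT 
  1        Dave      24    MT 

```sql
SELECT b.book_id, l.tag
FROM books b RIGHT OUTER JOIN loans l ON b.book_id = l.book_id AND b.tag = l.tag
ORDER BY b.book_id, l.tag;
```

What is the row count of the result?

RIGHT JOIN keeps every row from `loans`; unmatched rows get NULL for `books`'s columns.
Matching on b.book_id = l.book_id AND b.tag = l.tag. A NULL in a compared column never satisfies the condition.
- b row (book_id=7, tag=KW): no match.
- b row (book_id=3, tag=KW): no match.
- b row (book_id=9, tag=KW): matches 2 l row(s) → 2 output row(s).
- b row (book_id=3, tag=QE): no match.
- b row (book_id=6, tag=MT): no match.
- b row (book_id=8, tag=QE): no match.
- b row (book_id=NULL, tag=KW): no match.
- b row (book_id=9, tag=QE): no match.
- 7 l row(s) had no b match → kept, b columns NULL.
Total: 2 matched + 7 padded = 9 rows.

9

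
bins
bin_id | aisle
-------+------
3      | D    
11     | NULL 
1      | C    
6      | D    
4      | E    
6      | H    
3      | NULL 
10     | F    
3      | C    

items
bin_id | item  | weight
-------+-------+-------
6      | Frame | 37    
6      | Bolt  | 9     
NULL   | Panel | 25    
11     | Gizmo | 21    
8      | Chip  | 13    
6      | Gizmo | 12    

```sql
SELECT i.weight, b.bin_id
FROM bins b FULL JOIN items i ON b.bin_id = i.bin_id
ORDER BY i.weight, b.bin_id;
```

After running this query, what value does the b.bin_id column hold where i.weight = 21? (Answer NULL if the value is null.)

11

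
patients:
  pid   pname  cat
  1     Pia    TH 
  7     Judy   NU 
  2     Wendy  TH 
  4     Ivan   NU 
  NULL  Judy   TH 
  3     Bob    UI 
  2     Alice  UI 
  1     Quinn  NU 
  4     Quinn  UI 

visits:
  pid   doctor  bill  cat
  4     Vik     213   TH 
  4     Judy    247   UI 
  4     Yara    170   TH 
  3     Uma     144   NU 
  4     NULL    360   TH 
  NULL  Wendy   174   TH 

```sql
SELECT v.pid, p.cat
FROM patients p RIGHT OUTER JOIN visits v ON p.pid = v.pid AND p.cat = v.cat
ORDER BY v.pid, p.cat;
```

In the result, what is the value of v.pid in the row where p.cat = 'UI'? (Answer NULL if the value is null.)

4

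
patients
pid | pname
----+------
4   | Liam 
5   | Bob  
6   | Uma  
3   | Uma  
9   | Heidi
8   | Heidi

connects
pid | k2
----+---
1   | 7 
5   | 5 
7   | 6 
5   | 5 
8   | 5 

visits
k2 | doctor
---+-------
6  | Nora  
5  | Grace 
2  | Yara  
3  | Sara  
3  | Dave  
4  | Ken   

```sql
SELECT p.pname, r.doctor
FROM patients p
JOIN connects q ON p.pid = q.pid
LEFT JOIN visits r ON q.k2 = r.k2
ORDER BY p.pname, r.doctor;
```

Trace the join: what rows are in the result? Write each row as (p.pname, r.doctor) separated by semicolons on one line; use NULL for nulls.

(Bob, Grace); (Bob, Grace); (Heidi, Grace)

Step 1 — p INNER JOIN q on pid → 3 row(s).
Then LEFT JOIN `visits r` on k2: each of those 3 rows is kept; rows whose q.k2 has no match in r get NULL for r's columns.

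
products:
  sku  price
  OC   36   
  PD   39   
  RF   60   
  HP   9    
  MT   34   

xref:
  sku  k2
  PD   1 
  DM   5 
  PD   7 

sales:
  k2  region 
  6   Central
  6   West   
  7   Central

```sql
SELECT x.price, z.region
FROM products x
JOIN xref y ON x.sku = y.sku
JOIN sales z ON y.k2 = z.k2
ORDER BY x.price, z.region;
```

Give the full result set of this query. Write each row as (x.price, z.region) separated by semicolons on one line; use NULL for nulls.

Joins associate left-to-right: products INNER JOIN xref on sku gives 2 intermediate row(s).
Then INNER JOIN `sales z` on k2: keep only rows whose y.k2 appears in z.

(39, Central)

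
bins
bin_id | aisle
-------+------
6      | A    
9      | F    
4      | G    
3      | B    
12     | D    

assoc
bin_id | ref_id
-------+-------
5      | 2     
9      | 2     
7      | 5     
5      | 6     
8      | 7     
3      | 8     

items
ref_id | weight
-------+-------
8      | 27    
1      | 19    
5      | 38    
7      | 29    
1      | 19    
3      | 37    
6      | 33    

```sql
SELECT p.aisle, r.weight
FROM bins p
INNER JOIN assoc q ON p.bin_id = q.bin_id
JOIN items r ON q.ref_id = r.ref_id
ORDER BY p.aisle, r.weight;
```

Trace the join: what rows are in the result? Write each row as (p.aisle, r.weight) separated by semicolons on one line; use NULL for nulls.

(B, 27)

Step 1 — p INNER JOIN q on bin_id → 2 row(s).
Then INNER JOIN `items r` on ref_id: keep only rows whose q.ref_id appears in r.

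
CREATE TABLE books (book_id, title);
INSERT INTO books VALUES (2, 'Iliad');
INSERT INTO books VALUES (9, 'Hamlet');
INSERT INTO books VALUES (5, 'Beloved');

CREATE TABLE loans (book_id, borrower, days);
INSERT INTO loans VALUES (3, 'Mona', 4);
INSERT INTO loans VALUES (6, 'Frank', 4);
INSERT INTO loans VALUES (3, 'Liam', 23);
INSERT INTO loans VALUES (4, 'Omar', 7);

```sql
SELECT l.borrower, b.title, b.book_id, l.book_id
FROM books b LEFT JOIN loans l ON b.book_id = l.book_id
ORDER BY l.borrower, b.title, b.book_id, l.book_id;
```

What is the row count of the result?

3

LEFT JOIN keeps every row from `books`; unmatched rows get NULL for `loans`'s columns.
Matching on b.book_id = l.book_id.
Matched pairs: 0; unmatched b rows kept: 3.
Total: 0 matched + 3 padded = 3 rows.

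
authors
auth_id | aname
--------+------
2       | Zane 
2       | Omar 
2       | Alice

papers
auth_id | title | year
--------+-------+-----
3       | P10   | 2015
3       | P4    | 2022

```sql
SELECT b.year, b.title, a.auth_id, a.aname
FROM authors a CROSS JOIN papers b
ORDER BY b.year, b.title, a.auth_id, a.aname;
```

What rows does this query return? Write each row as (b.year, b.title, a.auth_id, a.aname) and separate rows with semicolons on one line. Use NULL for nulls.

CROSS JOIN pairs every row of `authors` with every row of `papers`: 3 × 2 = 6 rows.

(2015, P10, 2, Alice); (2015, P10, 2, Omar); (2015, P10, 2, Zane); (2022, P4, 2, Alice); (2022, P4, 2, Omar); (2022, P4, 2, Zane)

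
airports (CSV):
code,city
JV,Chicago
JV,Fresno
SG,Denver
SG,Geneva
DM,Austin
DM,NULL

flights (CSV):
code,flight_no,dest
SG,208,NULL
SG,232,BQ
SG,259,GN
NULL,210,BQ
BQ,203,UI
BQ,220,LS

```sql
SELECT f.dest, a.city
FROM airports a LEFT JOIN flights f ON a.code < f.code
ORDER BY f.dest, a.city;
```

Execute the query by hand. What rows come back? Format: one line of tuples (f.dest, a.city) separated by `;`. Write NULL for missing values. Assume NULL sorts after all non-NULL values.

LEFT JOIN keeps every row from `airports`; unmatched rows get NULL for `flights`'s columns.
Matching on a.code < f.code. A NULL in a compared column never satisfies the condition.
- code=JV: 3 matching f row(s), so 3 row(s) emitted.
- code=JV: 3 matching f row(s), so 3 row(s) emitted.
- code=SG: no f row matches, row kept with f columns NULL.
- code=SG: no f row matches, row kept with f columns NULL.
- code=DM: 3 matching f row(s), so 3 row(s) emitted.
- code=DM: 3 matching f row(s), so 3 row(s) emitted.

(BQ, Austin); (BQ, Chicago); (BQ, Fresno); (BQ, NULL); (GN, Austin); (GN, Chicago); (GN, Fresno); (GN, NULL); (NULL, Austin); (NULL, Chicago); (NULL, Denver); (NULL, Fresno); (NULL, Geneva); (NULL, NULL)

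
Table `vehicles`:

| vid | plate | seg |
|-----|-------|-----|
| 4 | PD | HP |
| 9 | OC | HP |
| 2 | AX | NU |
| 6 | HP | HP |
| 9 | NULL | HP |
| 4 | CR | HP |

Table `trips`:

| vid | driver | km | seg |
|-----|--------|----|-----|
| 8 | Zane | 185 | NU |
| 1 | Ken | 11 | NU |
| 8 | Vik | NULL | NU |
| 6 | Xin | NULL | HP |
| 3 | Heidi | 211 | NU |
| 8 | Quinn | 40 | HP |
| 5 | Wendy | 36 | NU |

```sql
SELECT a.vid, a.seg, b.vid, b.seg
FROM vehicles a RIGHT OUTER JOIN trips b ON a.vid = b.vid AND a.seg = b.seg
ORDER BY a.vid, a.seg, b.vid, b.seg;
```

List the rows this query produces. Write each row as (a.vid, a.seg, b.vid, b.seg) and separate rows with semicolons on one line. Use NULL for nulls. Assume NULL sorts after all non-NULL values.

RIGHT JOIN keeps every row from `trips`; unmatched rows get NULL for `vehicles`'s columns.
Matching on a.vid = b.vid AND a.seg = b.seg.
- a (vid=4, seg=HP) has no partner in b.
- a (vid=9, seg=HP) has no partner in b.
- a (vid=2, seg=NU) has no partner in b.
- a (vid=6, seg=HP) pairs with 1 row(s) of b.
- a (vid=9, seg=HP) has no partner in b.
- a (vid=4, seg=HP) has no partner in b.
- 6 row(s) from b found no a partner → padded with NULL.
After projecting and ordering:
a.vid | a.seg | b.vid | b.seg
6 | HP | 6 | HP
NULL | NULL | 1 | NU
NULL | NULL | 3 | NU
NULL | NULL | 5 | NU
NULL | NULL | 8 | HP
NULL | NULL | 8 | NU
NULL | NULL | 8 | NU

(6, HP, 6, HP); (NULL, NULL, 1, NU); (NULL, NULL, 3, NU); (NULL, NULL, 5, NU); (NULL, NULL, 8, HP); (NULL, NULL, 8, NU); (NULL, NULL, 8, NU)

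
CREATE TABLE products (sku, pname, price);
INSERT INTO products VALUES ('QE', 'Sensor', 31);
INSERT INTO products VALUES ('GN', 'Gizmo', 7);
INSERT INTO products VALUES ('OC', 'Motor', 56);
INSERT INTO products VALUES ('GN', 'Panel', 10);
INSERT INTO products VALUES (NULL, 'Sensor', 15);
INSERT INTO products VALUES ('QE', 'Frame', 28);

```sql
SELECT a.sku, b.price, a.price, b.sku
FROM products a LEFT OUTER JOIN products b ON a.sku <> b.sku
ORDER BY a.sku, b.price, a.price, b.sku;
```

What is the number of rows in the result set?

17

LEFT JOIN keeps every row from `products a`; unmatched rows get NULL for `products b`'s columns.
Matching on a.sku <> b.sku. A NULL in a compared column never satisfies the condition.
Matched pairs: 16; unmatched a rows kept: 1.
Total: 16 matched + 1 padded = 17 rows.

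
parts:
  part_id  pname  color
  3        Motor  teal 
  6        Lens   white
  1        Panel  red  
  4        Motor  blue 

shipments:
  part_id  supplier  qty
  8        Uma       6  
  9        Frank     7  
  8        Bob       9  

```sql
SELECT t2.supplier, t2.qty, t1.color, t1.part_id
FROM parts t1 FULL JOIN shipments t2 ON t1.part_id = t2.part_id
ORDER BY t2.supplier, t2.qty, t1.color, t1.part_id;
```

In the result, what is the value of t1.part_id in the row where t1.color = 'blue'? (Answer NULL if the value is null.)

FULL OUTER JOIN keeps every row from both sides; unmatched rows get NULL for the other side's columns.
Matching on t1.part_id = t2.part_id.
- t1[0] part_id=3 → no match; kept with NULLs on the t2 side.
- t1[1] part_id=6 → no match; kept with NULLs on the t2 side.
- t1[2] part_id=1 → no match; kept with NULLs on the t2 side.
- t1[3] part_id=4 → no match; kept with NULLs on the t2 side.
- 3 row(s) from t2 found no t1 partner → padded with NULL.

4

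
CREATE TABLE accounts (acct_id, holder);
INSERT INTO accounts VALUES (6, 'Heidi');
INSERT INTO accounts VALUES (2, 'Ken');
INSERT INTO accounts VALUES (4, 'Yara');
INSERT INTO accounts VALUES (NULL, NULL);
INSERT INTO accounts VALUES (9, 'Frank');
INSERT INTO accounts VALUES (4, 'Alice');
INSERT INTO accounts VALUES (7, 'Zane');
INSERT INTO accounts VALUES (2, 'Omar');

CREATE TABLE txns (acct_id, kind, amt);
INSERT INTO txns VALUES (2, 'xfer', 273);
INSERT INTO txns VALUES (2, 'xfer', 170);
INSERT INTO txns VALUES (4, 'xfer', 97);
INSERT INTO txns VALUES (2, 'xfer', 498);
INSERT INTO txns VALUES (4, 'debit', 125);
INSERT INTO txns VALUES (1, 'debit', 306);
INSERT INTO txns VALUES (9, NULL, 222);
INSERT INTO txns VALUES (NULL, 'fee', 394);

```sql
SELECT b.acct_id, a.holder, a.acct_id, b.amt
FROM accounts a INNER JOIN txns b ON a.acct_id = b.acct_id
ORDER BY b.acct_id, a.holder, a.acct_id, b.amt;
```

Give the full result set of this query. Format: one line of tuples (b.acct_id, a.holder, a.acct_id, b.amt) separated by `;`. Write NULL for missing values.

INNER JOIN keeps only pairs where the ON condition holds.
Matching on a.acct_id = b.acct_id. A NULL in a compared column never satisfies the condition.
- a (acct_id=6) has no partner → excluded.
- a (acct_id=2) pairs with 3 row(s) of b.
- a (acct_id=4) pairs with 2 row(s) of b.
- a (acct_id=NULL) has no partner → excluded.
- a (acct_id=9) pairs with 1 row(s) of b.
- a (acct_id=4) pairs with 2 row(s) of b.
- a (acct_id=7) has no partner → excluded.
- a (acct_id=2) pairs with 3 row(s) of b.

(2, Ken, 2, 170); (2, Ken, 2, 273); (2, Ken, 2, 498); (2, Omar, 2, 170); (2, Omar, 2, 273); (2, Omar, 2, 498); (4, Alice, 4, 97); (4, Alice, 4, 125); (4, Yara, 4, 97); (4, Yara, 4, 125); (9, Frank, 9, 222)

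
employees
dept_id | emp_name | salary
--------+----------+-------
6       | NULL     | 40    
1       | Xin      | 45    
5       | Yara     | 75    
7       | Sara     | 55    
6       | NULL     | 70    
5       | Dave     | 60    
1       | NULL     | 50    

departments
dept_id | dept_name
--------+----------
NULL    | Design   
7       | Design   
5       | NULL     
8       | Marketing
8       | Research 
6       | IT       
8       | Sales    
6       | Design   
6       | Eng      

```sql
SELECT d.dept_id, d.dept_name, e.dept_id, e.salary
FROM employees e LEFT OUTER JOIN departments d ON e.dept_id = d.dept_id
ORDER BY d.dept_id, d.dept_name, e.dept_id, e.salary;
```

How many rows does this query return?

LEFT JOIN keeps every row from `employees`; unmatched rows get NULL for `departments`'s columns.
Matching on e.dept_id = d.dept_id. A NULL in a compared column never satisfies the condition.
- e[0] dept_id=6 → 3 match(es) in d → 3 row(s).
- e[1] dept_id=1 → no match; kept with NULLs on the d side.
- e[2] dept_id=5 → 1 match(es) in d → 1 row(s).
- e[3] dept_id=7 → 1 match(es) in d → 1 row(s).
- e[4] dept_id=6 → 3 match(es) in d → 3 row(s).
- e[5] dept_id=5 → 1 match(es) in d → 1 row(s).
- e[6] dept_id=1 → no match; kept with NULLs on the d side.
Total: 9 matched + 2 padded = 11 rows.

11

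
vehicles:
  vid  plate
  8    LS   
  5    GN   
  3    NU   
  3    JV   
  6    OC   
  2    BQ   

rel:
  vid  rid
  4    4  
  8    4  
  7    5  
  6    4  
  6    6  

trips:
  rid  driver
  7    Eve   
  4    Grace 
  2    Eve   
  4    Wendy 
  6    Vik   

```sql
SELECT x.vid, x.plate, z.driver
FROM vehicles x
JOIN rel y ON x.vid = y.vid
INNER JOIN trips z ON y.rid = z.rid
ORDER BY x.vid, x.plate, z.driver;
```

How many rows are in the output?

Evaluate left to right. First `vehicles x INNER JOIN rel y` on vid: 3 row(s).
Then INNER JOIN `trips z` on rid: keep only rows whose y.rid appears in z.
Result: 5 row(s).

5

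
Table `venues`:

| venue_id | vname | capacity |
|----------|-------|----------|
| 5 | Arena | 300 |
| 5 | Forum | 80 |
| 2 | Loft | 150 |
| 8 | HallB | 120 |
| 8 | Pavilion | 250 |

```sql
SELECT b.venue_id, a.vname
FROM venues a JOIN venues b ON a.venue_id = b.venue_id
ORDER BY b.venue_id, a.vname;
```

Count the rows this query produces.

9

INNER JOIN keeps only pairs where the ON condition holds.
Matching on a.venue_id = b.venue_id.
- a row (venue_id=5): matches 2 b row(s) → 2 output row(s).
- a row (venue_id=5): matches 2 b row(s) → 2 output row(s).
- a row (venue_id=2): matches 1 b row(s) → 1 output row(s).
- a row (venue_id=8): matches 2 b row(s) → 2 output row(s).
- a row (venue_id=8): matches 2 b row(s) → 2 output row(s).
Total: 9 rows.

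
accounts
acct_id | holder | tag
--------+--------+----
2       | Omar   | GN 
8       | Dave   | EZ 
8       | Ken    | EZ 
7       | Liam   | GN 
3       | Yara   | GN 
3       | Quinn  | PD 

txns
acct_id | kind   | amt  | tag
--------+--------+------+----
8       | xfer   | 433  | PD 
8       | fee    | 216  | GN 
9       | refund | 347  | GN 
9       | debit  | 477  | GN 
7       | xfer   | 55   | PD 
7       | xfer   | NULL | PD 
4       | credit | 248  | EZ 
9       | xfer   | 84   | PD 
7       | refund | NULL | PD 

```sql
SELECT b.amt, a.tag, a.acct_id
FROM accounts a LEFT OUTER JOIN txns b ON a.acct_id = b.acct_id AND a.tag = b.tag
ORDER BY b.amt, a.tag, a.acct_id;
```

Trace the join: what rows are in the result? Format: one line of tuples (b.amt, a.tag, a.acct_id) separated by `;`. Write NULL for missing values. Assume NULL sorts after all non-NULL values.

LEFT JOIN keeps every row from `accounts`; unmatched rows get NULL for `txns`'s columns.
Matching on a.acct_id = b.acct_id AND a.tag = b.tag.
- a row (acct_id=2, tag=GN): no match → kept, b columns NULL.
- a row (acct_id=8, tag=EZ): no match → kept, b columns NULL.
- a row (acct_id=8, tag=EZ): no match → kept, b columns NULL.
- a row (acct_id=7, tag=GN): no match → kept, b columns NULL.
- a row (acct_id=3, tag=GN): no match → kept, b columns NULL.
- a row (acct_id=3, tag=PD): no match → kept, b columns NULL.
After projecting and ordering:
b.amt | a.tag | a.acct_id
NULL | EZ | 8
NULL | EZ | 8
NULL | GN | 2
NULL | GN | 3
NULL | GN | 7
NULL | PD | 3

(NULL, EZ, 8); (NULL, EZ, 8); (NULL, GN, 2); (NULL, GN, 3); (NULL, GN, 7); (NULL, PD, 3)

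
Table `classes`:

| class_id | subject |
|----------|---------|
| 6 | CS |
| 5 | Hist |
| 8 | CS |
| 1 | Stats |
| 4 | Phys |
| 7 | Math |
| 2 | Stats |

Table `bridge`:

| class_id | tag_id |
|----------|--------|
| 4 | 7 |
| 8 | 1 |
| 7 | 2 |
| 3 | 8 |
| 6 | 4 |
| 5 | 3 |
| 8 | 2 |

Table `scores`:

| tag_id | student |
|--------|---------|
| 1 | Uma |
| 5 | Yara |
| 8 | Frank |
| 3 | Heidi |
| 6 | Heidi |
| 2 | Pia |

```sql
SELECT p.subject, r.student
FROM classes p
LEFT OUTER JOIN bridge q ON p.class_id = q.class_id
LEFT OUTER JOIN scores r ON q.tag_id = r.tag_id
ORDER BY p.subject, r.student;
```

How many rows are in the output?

8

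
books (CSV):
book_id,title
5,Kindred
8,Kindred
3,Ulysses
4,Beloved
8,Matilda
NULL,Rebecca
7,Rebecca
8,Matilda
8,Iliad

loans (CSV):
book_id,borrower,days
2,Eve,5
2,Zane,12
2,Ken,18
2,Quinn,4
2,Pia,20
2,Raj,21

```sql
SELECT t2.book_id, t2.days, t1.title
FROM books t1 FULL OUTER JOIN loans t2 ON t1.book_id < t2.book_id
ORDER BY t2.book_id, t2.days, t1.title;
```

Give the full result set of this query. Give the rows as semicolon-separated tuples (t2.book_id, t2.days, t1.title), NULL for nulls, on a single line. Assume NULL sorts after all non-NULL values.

FULL OUTER JOIN keeps every row from both sides; unmatched rows get NULL for the other side's columns.
Matching on t1.book_id < t2.book_id. A NULL in a compared column never satisfies the condition.
- t1[0] book_id=5 → no match; kept with NULLs on the t2 side.
- t1[1] book_id=8 → no match; kept with NULLs on the t2 side.
- t1[2] book_id=3 → no match; kept with NULLs on the t2 side.
- t1[3] book_id=4 → no match; kept with NULLs on the t2 side.
- t1[4] book_id=8 → no match; kept with NULLs on the t2 side.
- t1[5] book_id=NULL → no match; kept with NULLs on the t2 side.
- t1[6] book_id=7 → no match; kept with NULLs on the t2 side.
- t1[7] book_id=8 → no match; kept with NULLs on the t2 side.
- t1[8] book_id=8 → no match; kept with NULLs on the t2 side.
- plus 6 unmatched t2 row(s), each kept with NULL t1 columns.

(2, 4, NULL); (2, 5, NULL); (2, 12, NULL); (2, 18, NULL); (2, 20, NULL); (2, 21, NULL); (NULL, NULL, Beloved); (NULL, NULL, Iliad); (NULL, NULL, Kindred); (NULL, NULL, Kindred); (NULL, NULL, Matilda); (NULL, NULL, Matilda); (NULL, NULL, Rebecca); (NULL, NULL, Rebecca); (NULL, NULL, Ulysses)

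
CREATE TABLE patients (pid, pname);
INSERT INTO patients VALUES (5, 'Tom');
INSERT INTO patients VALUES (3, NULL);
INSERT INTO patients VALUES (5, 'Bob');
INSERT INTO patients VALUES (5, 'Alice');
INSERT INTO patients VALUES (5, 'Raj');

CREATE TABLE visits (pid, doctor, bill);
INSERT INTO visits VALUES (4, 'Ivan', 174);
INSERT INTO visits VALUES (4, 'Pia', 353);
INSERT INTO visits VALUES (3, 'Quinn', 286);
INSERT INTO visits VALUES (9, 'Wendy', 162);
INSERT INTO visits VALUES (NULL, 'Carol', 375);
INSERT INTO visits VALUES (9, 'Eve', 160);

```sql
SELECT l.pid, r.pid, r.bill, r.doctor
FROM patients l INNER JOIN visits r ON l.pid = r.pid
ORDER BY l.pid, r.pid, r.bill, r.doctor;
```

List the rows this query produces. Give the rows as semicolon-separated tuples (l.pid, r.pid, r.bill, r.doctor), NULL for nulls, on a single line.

(3, 3, 286, Quinn)

INNER JOIN keeps only pairs where the ON condition holds.
Matching on l.pid = r.pid. A NULL in a compared column never satisfies the condition.
- pid=5: no matching r row, dropped.
- pid=3: 1 matching r row(s), so 1 row(s) emitted.
- pid=5: no matching r row, dropped.
- pid=5: no matching r row, dropped.
- pid=5: no matching r row, dropped.
After projecting and ordering:
l.pid | r.pid | r.bill | r.doctor
3 | 3 | 286 | Quinn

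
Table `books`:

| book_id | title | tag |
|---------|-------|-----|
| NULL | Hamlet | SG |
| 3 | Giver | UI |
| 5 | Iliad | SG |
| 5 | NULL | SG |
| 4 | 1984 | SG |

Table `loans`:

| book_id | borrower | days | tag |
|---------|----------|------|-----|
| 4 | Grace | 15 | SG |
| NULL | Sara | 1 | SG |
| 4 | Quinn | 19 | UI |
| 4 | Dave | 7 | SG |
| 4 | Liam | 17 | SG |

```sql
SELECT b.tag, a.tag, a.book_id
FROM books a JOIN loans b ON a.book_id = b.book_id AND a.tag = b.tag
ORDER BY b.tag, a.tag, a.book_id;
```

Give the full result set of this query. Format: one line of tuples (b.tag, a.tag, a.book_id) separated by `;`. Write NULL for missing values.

INNER JOIN keeps only pairs where the ON condition holds.
Matching on a.book_id = b.book_id AND a.tag = b.tag. A NULL in a compared column never satisfies the condition.
Matched pairs: 3.

(SG, SG, 4); (SG, SG, 4); (SG, SG, 4)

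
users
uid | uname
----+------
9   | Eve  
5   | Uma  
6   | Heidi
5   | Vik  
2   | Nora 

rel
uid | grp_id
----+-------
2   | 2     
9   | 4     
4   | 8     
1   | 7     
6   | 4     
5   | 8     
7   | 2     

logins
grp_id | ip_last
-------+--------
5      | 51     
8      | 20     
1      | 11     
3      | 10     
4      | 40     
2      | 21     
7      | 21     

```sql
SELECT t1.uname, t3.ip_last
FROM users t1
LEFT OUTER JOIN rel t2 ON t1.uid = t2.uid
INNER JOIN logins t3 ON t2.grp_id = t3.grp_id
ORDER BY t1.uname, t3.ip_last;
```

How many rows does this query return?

Evaluate left to right. First `users t1 LEFT JOIN rel t2` on uid: 5 row(s).
Then INNER JOIN `logins t3` on grp_id: keep only rows whose t2.grp_id appears in t3.
Result: 5 row(s).

5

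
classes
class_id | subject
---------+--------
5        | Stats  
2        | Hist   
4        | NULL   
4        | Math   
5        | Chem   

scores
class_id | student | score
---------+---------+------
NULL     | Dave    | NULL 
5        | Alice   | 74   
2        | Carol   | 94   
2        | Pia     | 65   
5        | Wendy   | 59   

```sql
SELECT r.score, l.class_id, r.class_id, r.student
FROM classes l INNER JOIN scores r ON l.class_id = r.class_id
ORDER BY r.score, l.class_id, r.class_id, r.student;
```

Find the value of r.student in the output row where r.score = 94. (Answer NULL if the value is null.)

Carol

INNER JOIN keeps only pairs where the ON condition holds.
Matching on l.class_id = r.class_id. A NULL in a compared column never satisfies the condition.
- l[0] class_id=5 → 2 match(es) in r → 2 row(s).
- l[1] class_id=2 → 2 match(es) in r → 2 row(s).
- l[2] class_id=4 → no match; dropped.
- l[3] class_id=4 → no match; dropped.
- l[4] class_id=5 → 2 match(es) in r → 2 row(s).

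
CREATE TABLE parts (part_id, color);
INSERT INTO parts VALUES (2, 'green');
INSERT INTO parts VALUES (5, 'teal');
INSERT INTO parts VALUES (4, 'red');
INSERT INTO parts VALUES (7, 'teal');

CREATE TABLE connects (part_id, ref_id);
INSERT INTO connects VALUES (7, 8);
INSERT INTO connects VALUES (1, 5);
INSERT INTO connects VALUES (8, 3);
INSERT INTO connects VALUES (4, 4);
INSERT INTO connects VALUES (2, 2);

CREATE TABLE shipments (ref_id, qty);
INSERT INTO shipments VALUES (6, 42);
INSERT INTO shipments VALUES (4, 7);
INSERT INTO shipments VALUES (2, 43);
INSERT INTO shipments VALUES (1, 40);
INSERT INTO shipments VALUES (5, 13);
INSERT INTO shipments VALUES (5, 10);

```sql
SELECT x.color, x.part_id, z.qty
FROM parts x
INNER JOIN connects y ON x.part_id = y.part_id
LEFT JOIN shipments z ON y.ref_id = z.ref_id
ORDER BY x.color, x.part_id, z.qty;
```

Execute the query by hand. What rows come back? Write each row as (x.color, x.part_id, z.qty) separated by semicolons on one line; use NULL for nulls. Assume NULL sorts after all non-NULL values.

Joins associate left-to-right: parts INNER JOIN connects on part_id gives 3 intermediate row(s).
Then LEFT JOIN `shipments z` on ref_id: each of those 3 rows is kept; rows whose y.ref_id has no match in z get NULL for z's columns.

(green, 2, 43); (red, 4, 7); (teal, 7, NULL)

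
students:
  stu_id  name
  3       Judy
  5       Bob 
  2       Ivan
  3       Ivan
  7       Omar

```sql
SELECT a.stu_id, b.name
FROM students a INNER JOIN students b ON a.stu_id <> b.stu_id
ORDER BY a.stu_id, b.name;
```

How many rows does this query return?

18

INNER JOIN keeps only pairs where the ON condition holds.
Matching on a.stu_id <> b.stu_id.
- a[0] stu_id=3 → 3 match(es) in b → 3 row(s).
- a[1] stu_id=5 → 4 match(es) in b → 4 row(s).
- a[2] stu_id=2 → 4 match(es) in b → 4 row(s).
- a[3] stu_id=3 → 3 match(es) in b → 3 row(s).
- a[4] stu_id=7 → 4 match(es) in b → 4 row(s).
Total: 18 rows.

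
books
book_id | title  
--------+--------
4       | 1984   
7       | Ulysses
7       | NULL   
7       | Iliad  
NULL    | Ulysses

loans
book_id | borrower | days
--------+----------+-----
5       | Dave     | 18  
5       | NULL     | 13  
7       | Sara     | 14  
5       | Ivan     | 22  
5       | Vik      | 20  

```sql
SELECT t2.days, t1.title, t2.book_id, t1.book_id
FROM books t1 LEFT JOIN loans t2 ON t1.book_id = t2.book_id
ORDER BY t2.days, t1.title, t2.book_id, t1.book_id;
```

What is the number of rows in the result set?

5

LEFT JOIN keeps every row from `books`; unmatched rows get NULL for `loans`'s columns.
Matching on t1.book_id = t2.book_id. A NULL in a compared column never satisfies the condition.
- t1 row (book_id=4): no match → kept, t2 columns NULL.
- t1 row (book_id=7): matches 1 t2 row(s) → 1 output row(s).
- t1 row (book_id=7): matches 1 t2 row(s) → 1 output row(s).
- t1 row (book_id=7): matches 1 t2 row(s) → 1 output row(s).
- t1 row (book_id=NULL): no match → kept, t2 columns NULL.
Total: 3 matched + 2 padded = 5 rows.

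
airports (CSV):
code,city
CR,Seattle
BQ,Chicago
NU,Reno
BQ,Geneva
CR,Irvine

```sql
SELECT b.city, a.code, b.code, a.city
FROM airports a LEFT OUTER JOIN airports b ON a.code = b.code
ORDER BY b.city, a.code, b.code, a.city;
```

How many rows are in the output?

LEFT JOIN keeps every row from `airports a`; unmatched rows get NULL for `airports b`'s columns.
Matching on a.code = b.code.
- a[0] code=CR → 2 match(es) in b → 2 row(s).
- a[1] code=BQ → 2 match(es) in b → 2 row(s).
- a[2] code=NU → 1 match(es) in b → 1 row(s).
- a[3] code=BQ → 2 match(es) in b → 2 row(s).
- a[4] code=CR → 2 match(es) in b → 2 row(s).
Total: 9 rows.

9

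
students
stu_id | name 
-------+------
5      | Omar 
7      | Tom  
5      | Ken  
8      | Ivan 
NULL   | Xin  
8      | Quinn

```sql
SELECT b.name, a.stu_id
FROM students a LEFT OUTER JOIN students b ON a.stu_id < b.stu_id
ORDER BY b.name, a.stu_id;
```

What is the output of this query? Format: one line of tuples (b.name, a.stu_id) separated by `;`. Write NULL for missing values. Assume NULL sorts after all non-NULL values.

(Ivan, 5); (Ivan, 5); (Ivan, 7); (Quinn, 5); (Quinn, 5); (Quinn, 7); (Tom, 5); (Tom, 5); (NULL, 8); (NULL, 8); (NULL, NULL)

LEFT JOIN keeps every row from `students a`; unmatched rows get NULL for `students b`'s columns.
Matching on a.stu_id < b.stu_id. A NULL in a compared column never satisfies the condition.
- a row (stu_id=5): matches 3 b row(s) → 3 output row(s).
- a row (stu_id=7): matches 2 b row(s) → 2 output row(s).
- a row (stu_id=5): matches 3 b row(s) → 3 output row(s).
- a row (stu_id=8): no match → kept, b columns NULL.
- a row (stu_id=NULL): no match → kept, b columns NULL.
- a row (stu_id=8): no match → kept, b columns NULL.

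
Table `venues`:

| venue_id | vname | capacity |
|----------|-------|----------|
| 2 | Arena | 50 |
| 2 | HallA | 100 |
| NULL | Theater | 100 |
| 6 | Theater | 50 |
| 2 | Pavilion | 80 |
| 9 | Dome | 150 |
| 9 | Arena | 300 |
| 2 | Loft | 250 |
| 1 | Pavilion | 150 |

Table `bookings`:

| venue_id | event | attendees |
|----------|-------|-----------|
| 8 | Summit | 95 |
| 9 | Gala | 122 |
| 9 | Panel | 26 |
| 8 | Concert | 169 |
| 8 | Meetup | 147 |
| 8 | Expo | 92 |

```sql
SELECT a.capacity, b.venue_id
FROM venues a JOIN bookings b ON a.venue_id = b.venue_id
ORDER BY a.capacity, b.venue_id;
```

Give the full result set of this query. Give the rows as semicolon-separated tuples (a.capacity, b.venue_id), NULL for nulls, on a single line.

INNER JOIN keeps only pairs where the ON condition holds.
Matching on a.venue_id = b.venue_id. A NULL in a compared column never satisfies the condition.
- a[0] venue_id=2 → no match; dropped.
- a[1] venue_id=2 → no match; dropped.
- a[2] venue_id=NULL → no match; dropped.
- a[3] venue_id=6 → no match; dropped.
- a[4] venue_id=2 → no match; dropped.
- a[5] venue_id=9 → 2 match(es) in b → 2 row(s).
- a[6] venue_id=9 → 2 match(es) in b → 2 row(s).
- a[7] venue_id=2 → no match; dropped.
- a[8] venue_id=1 → no match; dropped.
After projecting and ordering:
a.capacity | b.venue_id
150 | 9
150 | 9
300 | 9
300 | 9

(150, 9); (150, 9); (300, 9); (300, 9)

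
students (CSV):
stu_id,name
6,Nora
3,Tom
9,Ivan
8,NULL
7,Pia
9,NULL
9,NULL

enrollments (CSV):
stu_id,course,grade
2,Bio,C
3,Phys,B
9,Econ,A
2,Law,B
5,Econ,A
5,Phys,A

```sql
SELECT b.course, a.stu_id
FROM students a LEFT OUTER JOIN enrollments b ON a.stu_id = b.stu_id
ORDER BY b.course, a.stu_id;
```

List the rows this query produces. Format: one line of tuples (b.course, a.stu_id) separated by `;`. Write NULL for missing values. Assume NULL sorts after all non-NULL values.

(Econ, 9); (Econ, 9); (Econ, 9); (Phys, 3); (NULL, 6); (NULL, 7); (NULL, 8)

LEFT JOIN keeps every row from `students`; unmatched rows get NULL for `enrollments`'s columns.
Matching on a.stu_id = b.stu_id.
Matched pairs: 4; unmatched a rows kept: 3.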